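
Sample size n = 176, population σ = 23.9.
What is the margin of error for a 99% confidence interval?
Margin of error = 4.64

Margin of error = z* · σ/√n
= 2.576 · 23.9/√176
= 2.576 · 23.9/13.2665
= 4.64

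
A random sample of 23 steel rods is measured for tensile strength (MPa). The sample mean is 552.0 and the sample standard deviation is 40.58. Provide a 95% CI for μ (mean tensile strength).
(534.45, 569.55)

t-interval (σ unknown):
df = n - 1 = 22
t* = 2.074 for 95% confidence

Margin of error = t* · s/√n = 2.074 · 40.58/√23 = 17.55

CI: (534.45, 569.55)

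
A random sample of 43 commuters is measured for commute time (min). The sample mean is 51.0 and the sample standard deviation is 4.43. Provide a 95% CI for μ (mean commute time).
(49.64, 52.36)

t-interval (σ unknown):
df = n - 1 = 42
t* = 2.018 for 95% confidence

Margin of error = t* · s/√n = 2.018 · 4.43/√43 = 1.36

CI: (49.64, 52.36)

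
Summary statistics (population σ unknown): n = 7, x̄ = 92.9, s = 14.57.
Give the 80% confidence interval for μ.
(84.97, 100.83)

t-interval (σ unknown):
df = n - 1 = 6
t* = 1.440 for 80% confidence

Margin of error = t* · s/√n = 1.440 · 14.57/√7 = 7.93

CI: (84.97, 100.83)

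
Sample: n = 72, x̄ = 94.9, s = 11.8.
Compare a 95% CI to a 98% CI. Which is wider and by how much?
98% CI is wider by 1.07

df = 71
95% CI: t* = 1.994, (92.13, 97.67), width = 2 · t* · s/√n = 5.55
98% CI: t* = 2.380, (91.59, 98.21), width = 2 · t* · s/√n = 6.62

The 98% CI is wider by 6.62 - 5.55 = 1.07.
Higher confidence requires a wider interval.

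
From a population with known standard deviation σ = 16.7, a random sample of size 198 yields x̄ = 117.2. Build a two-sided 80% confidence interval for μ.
(115.68, 118.72)

z-interval (σ known):
z* = 1.282 for 80% confidence

Margin of error = z* · σ/√n = 1.282 · 16.7/√198 = 1.52

CI: (117.2 - 1.52, 117.2 + 1.52) = (115.68, 118.72)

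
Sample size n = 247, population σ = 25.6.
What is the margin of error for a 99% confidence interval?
Margin of error = 4.20

Margin of error = z* · σ/√n
= 2.576 · 25.6/√247
= 2.576 · 25.6/15.7162
= 4.20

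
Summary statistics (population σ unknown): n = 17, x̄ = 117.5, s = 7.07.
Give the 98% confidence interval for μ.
(113.07, 121.93)

t-interval (σ unknown):
df = n - 1 = 16
t* = 2.583 for 98% confidence

Margin of error = t* · s/√n = 2.583 · 7.07/√17 = 4.43

CI: (113.07, 121.93)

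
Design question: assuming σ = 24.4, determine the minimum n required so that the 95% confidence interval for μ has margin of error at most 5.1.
n ≥ 88

For margin E ≤ 5.1:
n ≥ (z* · σ / E)²
n ≥ (1.960 · 24.4 / 5.1)²
n ≥ 87.93

Minimum n = 88 (rounding up)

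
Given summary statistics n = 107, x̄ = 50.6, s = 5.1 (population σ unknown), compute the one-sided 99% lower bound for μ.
μ ≥ 49.44

Lower bound (one-sided):
t* = 2.362 (one-sided for 99%)
Lower bound = x̄ - t* · s/√n = 50.6 - 2.362 · 5.1/√107 = 49.44

We are 99% confident that μ ≥ 49.44.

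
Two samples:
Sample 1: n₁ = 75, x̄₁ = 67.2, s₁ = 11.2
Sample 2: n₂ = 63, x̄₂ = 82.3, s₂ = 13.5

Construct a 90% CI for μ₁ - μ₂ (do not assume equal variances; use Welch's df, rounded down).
(-18.64, -11.56)

Difference: x̄₁ - x̄₂ = -15.10
SE = √(s₁²/n₁ + s₂²/n₂) = √(11.2²/75 + 13.5²/63) = 2.1367
df = 120.63 → 120 (Welch–Satterthwaite, rounded down)
t* = 1.658

CI: -15.10 ± 1.658 · 2.1367 = -15.10 ± 3.54 = (-18.64, -11.56)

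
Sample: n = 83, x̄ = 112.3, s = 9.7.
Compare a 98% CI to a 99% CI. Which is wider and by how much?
99% CI is wider by 0.57

df = 82
98% CI: t* = 2.373, (109.77, 114.83), width = 2 · t* · s/√n = 5.05
99% CI: t* = 2.637, (109.49, 115.11), width = 2 · t* · s/√n = 5.62

The 99% CI is wider by 5.62 - 5.05 = 0.57.
Higher confidence requires a wider interval.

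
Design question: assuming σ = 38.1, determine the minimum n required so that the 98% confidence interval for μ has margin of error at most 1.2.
n ≥ 5454

For margin E ≤ 1.2:
n ≥ (z* · σ / E)²
n ≥ (2.326 · 38.1 / 1.2)²
n ≥ 5453.90

Minimum n = 5454 (rounding up)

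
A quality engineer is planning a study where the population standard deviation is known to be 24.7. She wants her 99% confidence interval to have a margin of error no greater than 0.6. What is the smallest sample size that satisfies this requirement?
n ≥ 11246

For margin E ≤ 0.6:
n ≥ (z* · σ / E)²
n ≥ (2.576 · 24.7 / 0.6)²
n ≥ 11245.61

Minimum n = 11246 (rounding up)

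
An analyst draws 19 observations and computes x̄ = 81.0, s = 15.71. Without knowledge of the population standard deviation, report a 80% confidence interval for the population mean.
(76.21, 85.79)

t-interval (σ unknown):
df = n - 1 = 18
t* = 1.330 for 80% confidence

Margin of error = t* · s/√n = 1.330 · 15.71/√19 = 4.79

CI: (76.21, 85.79)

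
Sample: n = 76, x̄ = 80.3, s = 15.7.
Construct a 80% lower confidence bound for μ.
μ ≥ 78.78

Lower bound (one-sided):
t* = 0.846 (one-sided for 80%)
Lower bound = x̄ - t* · s/√n = 80.3 - 0.846 · 15.7/√76 = 78.78

We are 80% confident that μ ≥ 78.78.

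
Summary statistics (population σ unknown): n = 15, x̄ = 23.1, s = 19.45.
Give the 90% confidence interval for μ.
(14.26, 31.94)

t-interval (σ unknown):
df = n - 1 = 14
t* = 1.761 for 90% confidence

Margin of error = t* · s/√n = 1.761 · 19.45/√15 = 8.84

CI: (14.26, 31.94)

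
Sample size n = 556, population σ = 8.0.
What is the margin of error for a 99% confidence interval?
Margin of error = 0.87

Margin of error = z* · σ/√n
= 2.576 · 8.0/√556
= 2.576 · 8.0/23.5797
= 0.87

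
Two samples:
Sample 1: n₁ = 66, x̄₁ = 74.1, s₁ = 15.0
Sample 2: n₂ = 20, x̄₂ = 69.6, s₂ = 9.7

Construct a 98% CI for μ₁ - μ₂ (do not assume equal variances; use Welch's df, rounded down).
(-2.36, 11.36)

Difference: x̄₁ - x̄₂ = 4.50
SE = √(s₁²/n₁ + s₂²/n₂) = √(15.0²/66 + 9.7²/20) = 2.8484
df = 48.99 → 48 (Welch–Satterthwaite, rounded down)
t* = 2.407

CI: 4.50 ± 2.407 · 2.8484 = 4.50 ± 6.86 = (-2.36, 11.36)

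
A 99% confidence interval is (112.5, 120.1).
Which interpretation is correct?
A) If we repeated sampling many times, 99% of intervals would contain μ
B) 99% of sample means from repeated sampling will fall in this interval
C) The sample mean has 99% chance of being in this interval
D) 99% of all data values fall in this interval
A

A) Correct — this is the frequentist long-run coverage interpretation.
B) Wrong — coverage applies to intervals containing μ, not to future x̄ values.
C) Wrong — x̄ is observed and sits in the interval by construction.
D) Wrong — a CI is about the parameter μ, not individual data values.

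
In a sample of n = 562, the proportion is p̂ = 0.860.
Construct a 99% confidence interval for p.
(0.822, 0.898)

Proportion CI:
SE = √(p̂(1-p̂)/n) = √(0.860 · 0.140 / 562) = 0.01464

z* = 2.576
Margin = z* · SE = 2.576 · 0.01464 = 0.0377

CI: 0.860 ± 0.0377 = (0.822, 0.898)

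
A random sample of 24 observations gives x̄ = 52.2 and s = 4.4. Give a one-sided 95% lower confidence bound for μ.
μ ≥ 50.66

Lower bound (one-sided):
t* = 1.714 (one-sided for 95%)
Lower bound = x̄ - t* · s/√n = 52.2 - 1.714 · 4.4/√24 = 50.66

We are 95% confident that μ ≥ 50.66.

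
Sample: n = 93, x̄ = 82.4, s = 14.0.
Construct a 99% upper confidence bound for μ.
μ ≤ 85.84

Upper bound (one-sided):
t* = 2.368 (one-sided for 99%)
Upper bound = x̄ + t* · s/√n = 82.4 + 2.368 · 14.0/√93 = 85.84

We are 99% confident that μ ≤ 85.84.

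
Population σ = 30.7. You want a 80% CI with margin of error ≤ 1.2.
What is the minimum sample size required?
n ≥ 1076

For margin E ≤ 1.2:
n ≥ (z* · σ / E)²
n ≥ (1.282 · 30.7 / 1.2)²
n ≥ 1075.70

Minimum n = 1076 (rounding up)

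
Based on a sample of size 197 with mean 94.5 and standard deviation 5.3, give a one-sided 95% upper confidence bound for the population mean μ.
μ ≤ 95.12

Upper bound (one-sided):
t* = 1.653 (one-sided for 95%)
Upper bound = x̄ + t* · s/√n = 94.5 + 1.653 · 5.3/√197 = 95.12

We are 95% confident that μ ≤ 95.12.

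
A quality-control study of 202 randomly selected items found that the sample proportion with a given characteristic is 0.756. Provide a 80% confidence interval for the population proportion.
(0.717, 0.795)

Proportion CI:
SE = √(p̂(1-p̂)/n) = √(0.756 · 0.244 / 202) = 0.03022

z* = 1.282
Margin = z* · SE = 1.282 · 0.03022 = 0.0387

CI: 0.756 ± 0.0387 = (0.717, 0.795)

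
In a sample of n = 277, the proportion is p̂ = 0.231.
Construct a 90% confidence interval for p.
(0.189, 0.273)

Proportion CI:
SE = √(p̂(1-p̂)/n) = √(0.231 · 0.769 / 277) = 0.02532

z* = 1.645
Margin = z* · SE = 1.645 · 0.02532 = 0.0417

CI: 0.231 ± 0.0417 = (0.189, 0.273)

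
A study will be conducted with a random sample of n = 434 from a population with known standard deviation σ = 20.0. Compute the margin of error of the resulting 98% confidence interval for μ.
Margin of error = 2.23

Margin of error = z* · σ/√n
= 2.326 · 20.0/√434
= 2.326 · 20.0/20.8327
= 2.23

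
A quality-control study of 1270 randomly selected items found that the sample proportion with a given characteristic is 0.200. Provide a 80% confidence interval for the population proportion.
(0.186, 0.214)

Proportion CI:
SE = √(p̂(1-p̂)/n) = √(0.200 · 0.800 / 1270) = 0.01122

z* = 1.282
Margin = z* · SE = 1.282 · 0.01122 = 0.0144

CI: 0.200 ± 0.0144 = (0.186, 0.214)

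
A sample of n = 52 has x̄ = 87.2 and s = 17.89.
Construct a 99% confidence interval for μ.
(80.56, 93.84)

t-interval (σ unknown):
df = n - 1 = 51
t* = 2.676 for 99% confidence

Margin of error = t* · s/√n = 2.676 · 17.89/√52 = 6.64

CI: (80.56, 93.84)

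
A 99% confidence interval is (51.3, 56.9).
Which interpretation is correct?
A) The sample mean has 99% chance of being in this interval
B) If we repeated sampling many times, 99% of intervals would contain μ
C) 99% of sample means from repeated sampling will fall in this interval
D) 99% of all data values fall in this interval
B

A) Wrong — x̄ is observed and sits in the interval by construction.
B) Correct — this is the frequentist long-run coverage interpretation.
C) Wrong — coverage applies to intervals containing μ, not to future x̄ values.
D) Wrong — a CI is about the parameter μ, not individual data values.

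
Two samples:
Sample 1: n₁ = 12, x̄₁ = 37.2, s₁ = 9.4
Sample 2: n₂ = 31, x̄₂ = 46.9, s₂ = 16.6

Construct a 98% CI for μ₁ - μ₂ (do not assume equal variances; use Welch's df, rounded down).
(-19.54, 0.14)

Difference: x̄₁ - x̄₂ = -9.70
SE = √(s₁²/n₁ + s₂²/n₂) = √(9.4²/12 + 16.6²/31) = 4.0314
df = 34.93 → 34 (Welch–Satterthwaite, rounded down)
t* = 2.441

CI: -9.70 ± 2.441 · 4.0314 = -9.70 ± 9.84 = (-19.54, 0.14)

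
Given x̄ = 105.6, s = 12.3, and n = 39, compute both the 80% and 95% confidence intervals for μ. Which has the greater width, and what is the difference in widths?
95% CI is wider by 2.83

df = 38
80% CI: t* = 1.304, (103.03, 108.17), width = 2 · t* · s/√n = 5.14
95% CI: t* = 2.024, (101.61, 109.59), width = 2 · t* · s/√n = 7.97

The 95% CI is wider by 7.97 - 5.14 = 2.83.
Higher confidence requires a wider interval.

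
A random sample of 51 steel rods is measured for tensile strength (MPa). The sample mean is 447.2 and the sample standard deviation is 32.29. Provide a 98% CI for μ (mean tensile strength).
(436.33, 458.07)

t-interval (σ unknown):
df = n - 1 = 50
t* = 2.403 for 98% confidence

Margin of error = t* · s/√n = 2.403 · 32.29/√51 = 10.87

CI: (436.33, 458.07)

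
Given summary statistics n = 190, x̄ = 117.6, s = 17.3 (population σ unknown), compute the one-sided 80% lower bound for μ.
μ ≥ 116.54

Lower bound (one-sided):
t* = 0.844 (one-sided for 80%)
Lower bound = x̄ - t* · s/√n = 117.6 - 0.844 · 17.3/√190 = 116.54

We are 80% confident that μ ≥ 116.54.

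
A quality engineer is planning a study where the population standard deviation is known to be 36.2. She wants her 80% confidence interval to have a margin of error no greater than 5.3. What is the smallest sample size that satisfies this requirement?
n ≥ 77

For margin E ≤ 5.3:
n ≥ (z* · σ / E)²
n ≥ (1.282 · 36.2 / 5.3)²
n ≥ 76.67

Minimum n = 77 (rounding up)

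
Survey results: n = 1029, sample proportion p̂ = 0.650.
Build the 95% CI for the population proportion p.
(0.621, 0.679)

Proportion CI:
SE = √(p̂(1-p̂)/n) = √(0.650 · 0.350 / 1029) = 0.01487

z* = 1.960
Margin = z* · SE = 1.960 · 0.01487 = 0.0291

CI: 0.650 ± 0.0291 = (0.621, 0.679)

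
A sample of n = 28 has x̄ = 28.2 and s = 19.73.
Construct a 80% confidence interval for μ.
(23.30, 33.10)

t-interval (σ unknown):
df = n - 1 = 27
t* = 1.314 for 80% confidence

Margin of error = t* · s/√n = 1.314 · 19.73/√28 = 4.90

CI: (23.30, 33.10)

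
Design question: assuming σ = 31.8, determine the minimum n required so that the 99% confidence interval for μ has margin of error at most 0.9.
n ≥ 8285

For margin E ≤ 0.9:
n ≥ (z* · σ / E)²
n ≥ (2.576 · 31.8 / 0.9)²
n ≥ 8284.40

Minimum n = 8285 (rounding up)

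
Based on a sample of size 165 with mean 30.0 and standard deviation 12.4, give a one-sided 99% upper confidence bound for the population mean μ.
μ ≤ 32.27

Upper bound (one-sided):
t* = 2.349 (one-sided for 99%)
Upper bound = x̄ + t* · s/√n = 30.0 + 2.349 · 12.4/√165 = 32.27

We are 99% confident that μ ≤ 32.27.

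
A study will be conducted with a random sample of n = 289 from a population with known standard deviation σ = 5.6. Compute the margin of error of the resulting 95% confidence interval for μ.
Margin of error = 0.65

Margin of error = z* · σ/√n
= 1.960 · 5.6/√289
= 1.960 · 5.6/17.0000
= 0.65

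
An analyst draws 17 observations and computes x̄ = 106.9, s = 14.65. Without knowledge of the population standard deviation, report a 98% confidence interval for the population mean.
(97.72, 116.08)

t-interval (σ unknown):
df = n - 1 = 16
t* = 2.583 for 98% confidence

Margin of error = t* · s/√n = 2.583 · 14.65/√17 = 9.18

CI: (97.72, 116.08)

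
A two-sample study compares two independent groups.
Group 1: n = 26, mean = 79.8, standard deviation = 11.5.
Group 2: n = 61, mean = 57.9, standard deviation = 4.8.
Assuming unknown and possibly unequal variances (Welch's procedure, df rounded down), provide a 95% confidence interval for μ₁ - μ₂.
(17.11, 26.69)

Difference: x̄₁ - x̄₂ = 21.90
SE = √(s₁²/n₁ + s₂²/n₂) = √(11.5²/26 + 4.8²/61) = 2.3376
df = 28.78 → 28 (Welch–Satterthwaite, rounded down)
t* = 2.048

CI: 21.90 ± 2.048 · 2.3376 = 21.90 ± 4.79 = (17.11, 26.69)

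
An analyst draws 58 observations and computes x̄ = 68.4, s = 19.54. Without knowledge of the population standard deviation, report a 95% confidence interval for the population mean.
(63.26, 73.54)

t-interval (σ unknown):
df = n - 1 = 57
t* = 2.002 for 95% confidence

Margin of error = t* · s/√n = 2.002 · 19.54/√58 = 5.14

CI: (63.26, 73.54)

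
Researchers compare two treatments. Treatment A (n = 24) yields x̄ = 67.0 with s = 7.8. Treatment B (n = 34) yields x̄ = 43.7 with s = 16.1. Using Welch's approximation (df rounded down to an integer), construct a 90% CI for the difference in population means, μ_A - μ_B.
(17.96, 28.64)

Difference: x̄₁ - x̄₂ = 23.30
SE = √(s₁²/n₁ + s₂²/n₂) = √(7.8²/24 + 16.1²/34) = 3.1873
df = 50.57 → 50 (Welch–Satterthwaite, rounded down)
t* = 1.676

CI: 23.30 ± 1.676 · 3.1873 = 23.30 ± 5.34 = (17.96, 28.64)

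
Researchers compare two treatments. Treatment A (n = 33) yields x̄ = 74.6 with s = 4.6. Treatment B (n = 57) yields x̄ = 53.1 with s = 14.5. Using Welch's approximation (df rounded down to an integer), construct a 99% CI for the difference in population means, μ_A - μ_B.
(16.00, 27.00)

Difference: x̄₁ - x̄₂ = 21.50
SE = √(s₁²/n₁ + s₂²/n₂) = √(4.6²/33 + 14.5²/57) = 2.0808
df = 73.29 → 73 (Welch–Satterthwaite, rounded down)
t* = 2.645

CI: 21.50 ± 2.645 · 2.0808 = 21.50 ± 5.50 = (16.00, 27.00)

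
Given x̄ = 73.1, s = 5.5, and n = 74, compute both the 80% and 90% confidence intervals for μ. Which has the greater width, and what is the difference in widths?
90% CI is wider by 0.48

df = 73
80% CI: t* = 1.293, (72.27, 73.93), width = 2 · t* · s/√n = 1.65
90% CI: t* = 1.666, (72.03, 74.17), width = 2 · t* · s/√n = 2.13

The 90% CI is wider by 2.13 - 1.65 = 0.48.
Higher confidence requires a wider interval.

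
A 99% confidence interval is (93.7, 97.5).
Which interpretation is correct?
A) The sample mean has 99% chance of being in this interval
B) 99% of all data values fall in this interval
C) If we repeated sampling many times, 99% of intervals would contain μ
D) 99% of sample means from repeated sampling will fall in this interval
C

A) Wrong — x̄ is observed and sits in the interval by construction.
B) Wrong — a CI is about the parameter μ, not individual data values.
C) Correct — this is the frequentist long-run coverage interpretation.
D) Wrong — coverage applies to intervals containing μ, not to future x̄ values.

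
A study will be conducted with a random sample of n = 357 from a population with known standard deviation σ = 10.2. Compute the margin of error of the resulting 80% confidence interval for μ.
Margin of error = 0.69

Margin of error = z* · σ/√n
= 1.282 · 10.2/√357
= 1.282 · 10.2/18.8944
= 0.69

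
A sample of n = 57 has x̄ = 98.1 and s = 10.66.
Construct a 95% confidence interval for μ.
(95.27, 100.93)

t-interval (σ unknown):
df = n - 1 = 56
t* = 2.003 for 95% confidence

Margin of error = t* · s/√n = 2.003 · 10.66/√57 = 2.83

CI: (95.27, 100.93)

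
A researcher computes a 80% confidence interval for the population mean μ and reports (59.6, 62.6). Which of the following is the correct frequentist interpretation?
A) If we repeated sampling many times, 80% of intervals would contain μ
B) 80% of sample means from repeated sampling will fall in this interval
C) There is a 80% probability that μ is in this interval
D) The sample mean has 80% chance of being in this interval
A

A) Correct — this is the frequentist long-run coverage interpretation.
B) Wrong — coverage applies to intervals containing μ, not to future x̄ values.
C) Wrong — μ is fixed; the randomness lives in the interval, not in μ.
D) Wrong — x̄ is observed and sits in the interval by construction.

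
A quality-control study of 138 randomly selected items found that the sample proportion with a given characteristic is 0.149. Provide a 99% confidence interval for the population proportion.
(0.071, 0.227)

Proportion CI:
SE = √(p̂(1-p̂)/n) = √(0.149 · 0.851 / 138) = 0.03031

z* = 2.576
Margin = z* · SE = 2.576 · 0.03031 = 0.0781

CI: 0.149 ± 0.0781 = (0.071, 0.227)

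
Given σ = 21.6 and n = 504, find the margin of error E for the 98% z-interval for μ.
Margin of error = 2.24

Margin of error = z* · σ/√n
= 2.326 · 21.6/√504
= 2.326 · 21.6/22.4499
= 2.24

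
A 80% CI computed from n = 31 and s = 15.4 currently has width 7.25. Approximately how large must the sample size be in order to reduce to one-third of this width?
n ≈ 279

CI width ∝ 1/√n
To reduce width by factor 3, need √n to grow by 3 → need 3² = 9 times as many samples.

Current: n = 31, width = 7.25
New: n = 279, width ≈ 2.37

Width reduced by factor of 7.25/2.37 = 3.06.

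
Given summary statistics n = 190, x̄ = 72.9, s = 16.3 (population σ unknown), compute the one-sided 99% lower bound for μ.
μ ≥ 70.13

Lower bound (one-sided):
t* = 2.346 (one-sided for 99%)
Lower bound = x̄ - t* · s/√n = 72.9 - 2.346 · 16.3/√190 = 70.13

We are 99% confident that μ ≥ 70.13.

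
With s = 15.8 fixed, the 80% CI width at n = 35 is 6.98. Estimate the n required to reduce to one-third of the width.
n ≈ 315

CI width ∝ 1/√n
To reduce width by factor 3, need √n to grow by 3 → need 3² = 9 times as many samples.

Current: n = 35, width = 6.98
New: n = 315, width ≈ 2.29

Width reduced by factor of 6.98/2.29 = 3.05.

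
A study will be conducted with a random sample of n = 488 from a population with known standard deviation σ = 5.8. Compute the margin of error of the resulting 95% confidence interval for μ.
Margin of error = 0.51

Margin of error = z* · σ/√n
= 1.960 · 5.8/√488
= 1.960 · 5.8/22.0907
= 0.51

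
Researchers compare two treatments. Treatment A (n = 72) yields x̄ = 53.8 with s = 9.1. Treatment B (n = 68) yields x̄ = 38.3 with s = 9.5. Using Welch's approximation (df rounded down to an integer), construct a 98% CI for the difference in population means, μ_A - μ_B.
(11.79, 19.21)

Difference: x̄₁ - x̄₂ = 15.50
SE = √(s₁²/n₁ + s₂²/n₂) = √(9.1²/72 + 9.5²/68) = 1.5740
df = 136.62 → 136 (Welch–Satterthwaite, rounded down)
t* = 2.354

CI: 15.50 ± 2.354 · 1.5740 = 15.50 ± 3.71 = (11.79, 19.21)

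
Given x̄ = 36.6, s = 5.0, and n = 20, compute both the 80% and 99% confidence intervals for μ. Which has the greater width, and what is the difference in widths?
99% CI is wider by 3.43

df = 19
80% CI: t* = 1.328, (35.12, 38.08), width = 2 · t* · s/√n = 2.97
99% CI: t* = 2.861, (33.40, 39.80), width = 2 · t* · s/√n = 6.40

The 99% CI is wider by 6.40 - 2.97 = 3.43.
Higher confidence requires a wider interval.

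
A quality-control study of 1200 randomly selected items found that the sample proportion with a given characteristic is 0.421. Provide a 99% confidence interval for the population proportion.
(0.384, 0.458)

Proportion CI:
SE = √(p̂(1-p̂)/n) = √(0.421 · 0.579 / 1200) = 0.01425

z* = 2.576
Margin = z* · SE = 2.576 · 0.01425 = 0.0367

CI: 0.421 ± 0.0367 = (0.384, 0.458)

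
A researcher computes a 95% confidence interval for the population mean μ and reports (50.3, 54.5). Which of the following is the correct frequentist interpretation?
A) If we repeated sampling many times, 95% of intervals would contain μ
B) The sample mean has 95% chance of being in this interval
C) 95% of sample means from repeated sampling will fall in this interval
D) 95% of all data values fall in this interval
A

A) Correct — this is the frequentist long-run coverage interpretation.
B) Wrong — x̄ is observed and sits in the interval by construction.
C) Wrong — coverage applies to intervals containing μ, not to future x̄ values.
D) Wrong — a CI is about the parameter μ, not individual data values.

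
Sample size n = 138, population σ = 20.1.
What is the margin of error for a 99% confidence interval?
Margin of error = 4.41

Margin of error = z* · σ/√n
= 2.576 · 20.1/√138
= 2.576 · 20.1/11.7473
= 4.41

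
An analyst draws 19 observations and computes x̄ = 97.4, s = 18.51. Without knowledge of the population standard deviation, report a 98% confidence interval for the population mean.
(86.56, 108.24)

t-interval (σ unknown):
df = n - 1 = 18
t* = 2.552 for 98% confidence

Margin of error = t* · s/√n = 2.552 · 18.51/√19 = 10.84

CI: (86.56, 108.24)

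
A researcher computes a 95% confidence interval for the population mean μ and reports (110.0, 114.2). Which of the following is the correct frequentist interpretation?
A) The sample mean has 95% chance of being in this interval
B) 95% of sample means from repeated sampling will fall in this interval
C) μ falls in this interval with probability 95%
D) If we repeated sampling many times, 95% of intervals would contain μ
D

A) Wrong — x̄ is observed and sits in the interval by construction.
B) Wrong — coverage applies to intervals containing μ, not to future x̄ values.
C) Wrong — μ is fixed; the randomness lives in the interval, not in μ.
D) Correct — this is the frequentist long-run coverage interpretation.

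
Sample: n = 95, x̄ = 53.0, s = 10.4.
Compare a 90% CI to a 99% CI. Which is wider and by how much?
99% CI is wider by 2.07

df = 94
90% CI: t* = 1.661, (51.23, 54.77), width = 2 · t* · s/√n = 3.54
99% CI: t* = 2.629, (50.19, 55.81), width = 2 · t* · s/√n = 5.61

The 99% CI is wider by 5.61 - 3.54 = 2.07.
Higher confidence requires a wider interval.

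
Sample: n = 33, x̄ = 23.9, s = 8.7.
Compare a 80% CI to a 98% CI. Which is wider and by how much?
98% CI is wider by 3.46

df = 32
80% CI: t* = 1.309, (21.92, 25.88), width = 2 · t* · s/√n = 3.96
98% CI: t* = 2.449, (20.19, 27.61), width = 2 · t* · s/√n = 7.42

The 98% CI is wider by 7.42 - 3.96 = 3.46.
Higher confidence requires a wider interval.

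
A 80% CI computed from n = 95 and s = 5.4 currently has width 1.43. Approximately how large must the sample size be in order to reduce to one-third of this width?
n ≈ 855

CI width ∝ 1/√n
To reduce width by factor 3, need √n to grow by 3 → need 3² = 9 times as many samples.

Current: n = 95, width = 1.43
New: n = 855, width ≈ 0.47

Width reduced by factor of 1.43/0.47 = 3.04.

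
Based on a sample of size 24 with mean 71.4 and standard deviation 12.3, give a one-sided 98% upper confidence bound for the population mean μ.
μ ≤ 76.87

Upper bound (one-sided):
t* = 2.177 (one-sided for 98%)
Upper bound = x̄ + t* · s/√n = 71.4 + 2.177 · 12.3/√24 = 76.87

We are 98% confident that μ ≤ 76.87.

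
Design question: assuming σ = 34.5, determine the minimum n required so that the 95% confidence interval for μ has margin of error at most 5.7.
n ≥ 141

For margin E ≤ 5.7:
n ≥ (z* · σ / E)²
n ≥ (1.960 · 34.5 / 5.7)²
n ≥ 140.73

Minimum n = 141 (rounding up)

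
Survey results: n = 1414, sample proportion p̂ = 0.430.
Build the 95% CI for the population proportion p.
(0.404, 0.456)

Proportion CI:
SE = √(p̂(1-p̂)/n) = √(0.430 · 0.570 / 1414) = 0.01317

z* = 1.960
Margin = z* · SE = 1.960 · 0.01317 = 0.0258

CI: 0.430 ± 0.0258 = (0.404, 0.456)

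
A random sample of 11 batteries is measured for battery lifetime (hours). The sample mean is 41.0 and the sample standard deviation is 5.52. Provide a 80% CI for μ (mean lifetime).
(38.72, 43.28)

t-interval (σ unknown):
df = n - 1 = 10
t* = 1.372 for 80% confidence

Margin of error = t* · s/√n = 1.372 · 5.52/√11 = 2.28

CI: (38.72, 43.28)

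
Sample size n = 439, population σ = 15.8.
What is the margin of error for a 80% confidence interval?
Margin of error = 0.97

Margin of error = z* · σ/√n
= 1.282 · 15.8/√439
= 1.282 · 15.8/20.9523
= 0.97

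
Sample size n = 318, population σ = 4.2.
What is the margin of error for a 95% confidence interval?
Margin of error = 0.46

Margin of error = z* · σ/√n
= 1.960 · 4.2/√318
= 1.960 · 4.2/17.8326
= 0.46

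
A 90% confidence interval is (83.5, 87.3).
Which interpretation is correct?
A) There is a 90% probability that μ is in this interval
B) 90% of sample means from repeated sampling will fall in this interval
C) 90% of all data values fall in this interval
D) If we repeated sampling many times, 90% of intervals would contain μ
D

A) Wrong — μ is fixed; the randomness lives in the interval, not in μ.
B) Wrong — coverage applies to intervals containing μ, not to future x̄ values.
C) Wrong — a CI is about the parameter μ, not individual data values.
D) Correct — this is the frequentist long-run coverage interpretation.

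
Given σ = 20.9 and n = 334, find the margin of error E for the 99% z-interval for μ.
Margin of error = 2.95

Margin of error = z* · σ/√n
= 2.576 · 20.9/√334
= 2.576 · 20.9/18.2757
= 2.95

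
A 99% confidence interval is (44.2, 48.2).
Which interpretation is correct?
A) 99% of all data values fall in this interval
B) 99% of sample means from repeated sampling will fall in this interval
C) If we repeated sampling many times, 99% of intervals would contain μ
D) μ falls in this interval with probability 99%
C

A) Wrong — a CI is about the parameter μ, not individual data values.
B) Wrong — coverage applies to intervals containing μ, not to future x̄ values.
C) Correct — this is the frequentist long-run coverage interpretation.
D) Wrong — μ is fixed; the randomness lives in the interval, not in μ.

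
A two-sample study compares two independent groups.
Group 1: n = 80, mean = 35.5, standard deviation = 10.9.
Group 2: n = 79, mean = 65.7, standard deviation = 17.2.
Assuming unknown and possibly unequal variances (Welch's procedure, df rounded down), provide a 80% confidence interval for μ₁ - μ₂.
(-33.15, -27.25)

Difference: x̄₁ - x̄₂ = -30.20
SE = √(s₁²/n₁ + s₂²/n₂) = √(10.9²/80 + 17.2²/79) = 2.2869
df = 131.69 → 131 (Welch–Satterthwaite, rounded down)
t* = 1.288

CI: -30.20 ± 1.288 · 2.2869 = -30.20 ± 2.95 = (-33.15, -27.25)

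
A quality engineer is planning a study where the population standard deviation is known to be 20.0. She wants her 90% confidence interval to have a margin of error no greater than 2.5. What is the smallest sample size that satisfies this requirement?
n ≥ 174

For margin E ≤ 2.5:
n ≥ (z* · σ / E)²
n ≥ (1.645 · 20.0 / 2.5)²
n ≥ 173.19

Minimum n = 174 (rounding up)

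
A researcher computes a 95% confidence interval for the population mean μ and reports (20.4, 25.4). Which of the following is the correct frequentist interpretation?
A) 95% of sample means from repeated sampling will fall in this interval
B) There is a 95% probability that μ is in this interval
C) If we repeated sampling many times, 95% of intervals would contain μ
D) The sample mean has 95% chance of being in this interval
C

A) Wrong — coverage applies to intervals containing μ, not to future x̄ values.
B) Wrong — μ is fixed; the randomness lives in the interval, not in μ.
C) Correct — this is the frequentist long-run coverage interpretation.
D) Wrong — x̄ is observed and sits in the interval by construction.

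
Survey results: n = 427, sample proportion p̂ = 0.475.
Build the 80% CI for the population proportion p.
(0.444, 0.506)

Proportion CI:
SE = √(p̂(1-p̂)/n) = √(0.475 · 0.525 / 427) = 0.02417

z* = 1.282
Margin = z* · SE = 1.282 · 0.02417 = 0.0310

CI: 0.475 ± 0.0310 = (0.444, 0.506)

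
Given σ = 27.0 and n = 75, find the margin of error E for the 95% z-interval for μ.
Margin of error = 6.11

Margin of error = z* · σ/√n
= 1.960 · 27.0/√75
= 1.960 · 27.0/8.6603
= 6.11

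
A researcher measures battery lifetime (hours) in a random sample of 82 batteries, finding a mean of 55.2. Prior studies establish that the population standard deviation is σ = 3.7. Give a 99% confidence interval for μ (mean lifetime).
(54.15, 56.25)

z-interval (σ known):
z* = 2.576 for 99% confidence

Margin of error = z* · σ/√n = 2.576 · 3.7/√82 = 1.05

CI: (55.2 - 1.05, 55.2 + 1.05) = (54.15, 56.25)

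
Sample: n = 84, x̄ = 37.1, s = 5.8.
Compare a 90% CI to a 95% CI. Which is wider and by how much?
95% CI is wider by 0.42

df = 83
90% CI: t* = 1.663, (36.05, 38.15), width = 2 · t* · s/√n = 2.10
95% CI: t* = 1.989, (35.84, 38.36), width = 2 · t* · s/√n = 2.52

The 95% CI is wider by 2.52 - 2.10 = 0.42.
Higher confidence requires a wider interval.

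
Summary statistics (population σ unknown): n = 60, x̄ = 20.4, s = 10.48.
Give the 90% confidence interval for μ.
(18.14, 22.66)

t-interval (σ unknown):
df = n - 1 = 59
t* = 1.671 for 90% confidence

Margin of error = t* · s/√n = 1.671 · 10.48/√60 = 2.26

CI: (18.14, 22.66)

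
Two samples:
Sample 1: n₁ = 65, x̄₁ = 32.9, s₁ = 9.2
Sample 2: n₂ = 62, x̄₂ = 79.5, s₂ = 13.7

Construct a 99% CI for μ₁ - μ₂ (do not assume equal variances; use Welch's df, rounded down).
(-52.06, -41.14)

Difference: x̄₁ - x̄₂ = -46.60
SE = √(s₁²/n₁ + s₂²/n₂) = √(9.2²/65 + 13.7²/62) = 2.0807
df = 106.06 → 106 (Welch–Satterthwaite, rounded down)
t* = 2.623

CI: -46.60 ± 2.623 · 2.0807 = -46.60 ± 5.46 = (-52.06, -41.14)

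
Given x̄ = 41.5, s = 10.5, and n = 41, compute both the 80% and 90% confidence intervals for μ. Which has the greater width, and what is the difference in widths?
90% CI is wider by 1.25

df = 40
80% CI: t* = 1.303, (39.36, 43.64), width = 2 · t* · s/√n = 4.27
90% CI: t* = 1.684, (38.74, 44.26), width = 2 · t* · s/√n = 5.52

The 90% CI is wider by 5.52 - 4.27 = 1.25.
Higher confidence requires a wider interval.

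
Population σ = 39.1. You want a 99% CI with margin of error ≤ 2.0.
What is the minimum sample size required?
n ≥ 2537

For margin E ≤ 2.0:
n ≥ (z* · σ / E)²
n ≥ (2.576 · 39.1 / 2.0)²
n ≥ 2536.21

Minimum n = 2537 (rounding up)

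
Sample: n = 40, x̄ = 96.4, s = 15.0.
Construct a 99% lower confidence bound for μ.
μ ≥ 90.65

Lower bound (one-sided):
t* = 2.426 (one-sided for 99%)
Lower bound = x̄ - t* · s/√n = 96.4 - 2.426 · 15.0/√40 = 90.65

We are 99% confident that μ ≥ 90.65.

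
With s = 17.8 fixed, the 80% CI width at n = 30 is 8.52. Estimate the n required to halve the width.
n ≈ 120

CI width ∝ 1/√n
To reduce width by factor 2, need √n to grow by 2 → need 2² = 4 times as many samples.

Current: n = 30, width = 8.52
New: n = 120, width ≈ 4.19

Width reduced by factor of 8.52/4.19 = 2.03.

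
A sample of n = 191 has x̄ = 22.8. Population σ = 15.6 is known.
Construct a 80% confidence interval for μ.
(21.35, 24.25)

z-interval (σ known):
z* = 1.282 for 80% confidence

Margin of error = z* · σ/√n = 1.282 · 15.6/√191 = 1.45

CI: (22.8 - 1.45, 22.8 + 1.45) = (21.35, 24.25)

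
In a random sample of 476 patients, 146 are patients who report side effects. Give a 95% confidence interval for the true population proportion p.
(0.265, 0.348)

Proportion CI:
p̂ = 146/476 = 0.30672
SE = √(p̂(1-p̂)/n) = √(0.30672 · 0.69328 / 476) = 0.02114

z* = 1.960
Margin = z* · SE = 1.960 · 0.02114 = 0.0414

CI: 0.30672 ± 0.0414 = (0.265, 0.348)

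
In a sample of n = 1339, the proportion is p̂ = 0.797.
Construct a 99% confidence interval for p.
(0.769, 0.825)

Proportion CI:
SE = √(p̂(1-p̂)/n) = √(0.797 · 0.203 / 1339) = 0.01099

z* = 2.576
Margin = z* · SE = 2.576 · 0.01099 = 0.0283

CI: 0.797 ± 0.0283 = (0.769, 0.825)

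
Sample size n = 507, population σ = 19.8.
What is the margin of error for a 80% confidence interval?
Margin of error = 1.13

Margin of error = z* · σ/√n
= 1.282 · 19.8/√507
= 1.282 · 19.8/22.5167
= 1.13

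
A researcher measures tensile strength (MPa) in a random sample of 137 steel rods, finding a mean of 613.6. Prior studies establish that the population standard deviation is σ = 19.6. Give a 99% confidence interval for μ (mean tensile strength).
(609.29, 617.91)

z-interval (σ known):
z* = 2.576 for 99% confidence

Margin of error = z* · σ/√n = 2.576 · 19.6/√137 = 4.31

CI: (613.6 - 4.31, 613.6 + 4.31) = (609.29, 617.91)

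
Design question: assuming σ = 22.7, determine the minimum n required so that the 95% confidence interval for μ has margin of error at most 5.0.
n ≥ 80

For margin E ≤ 5.0:
n ≥ (z* · σ / E)²
n ≥ (1.960 · 22.7 / 5.0)²
n ≥ 79.18

Minimum n = 80 (rounding up)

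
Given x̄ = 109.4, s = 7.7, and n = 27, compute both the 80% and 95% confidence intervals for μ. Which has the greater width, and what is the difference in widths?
95% CI is wider by 2.19

df = 26
80% CI: t* = 1.315, (107.45, 111.35), width = 2 · t* · s/√n = 3.90
95% CI: t* = 2.056, (106.35, 112.45), width = 2 · t* · s/√n = 6.09

The 95% CI is wider by 6.09 - 3.90 = 2.19.
Higher confidence requires a wider interval.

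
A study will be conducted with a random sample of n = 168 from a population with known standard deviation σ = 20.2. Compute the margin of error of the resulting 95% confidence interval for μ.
Margin of error = 3.05

Margin of error = z* · σ/√n
= 1.960 · 20.2/√168
= 1.960 · 20.2/12.9615
= 3.05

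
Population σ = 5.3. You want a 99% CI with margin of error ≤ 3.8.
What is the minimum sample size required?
n ≥ 13

For margin E ≤ 3.8:
n ≥ (z* · σ / E)²
n ≥ (2.576 · 5.3 / 3.8)²
n ≥ 12.91

Minimum n = 13 (rounding up)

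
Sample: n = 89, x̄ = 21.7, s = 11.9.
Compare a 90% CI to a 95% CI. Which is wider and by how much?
95% CI is wider by 0.82

df = 88
90% CI: t* = 1.662, (19.60, 23.80), width = 2 · t* · s/√n = 4.19
95% CI: t* = 1.987, (19.19, 24.21), width = 2 · t* · s/√n = 5.01

The 95% CI is wider by 5.01 - 4.19 = 0.82.
Higher confidence requires a wider interval.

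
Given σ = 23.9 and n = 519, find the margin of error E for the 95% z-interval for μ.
Margin of error = 2.06

Margin of error = z* · σ/√n
= 1.960 · 23.9/√519
= 1.960 · 23.9/22.7816
= 2.06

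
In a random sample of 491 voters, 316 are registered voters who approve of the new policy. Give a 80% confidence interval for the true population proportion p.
(0.616, 0.671)

Proportion CI:
p̂ = 316/491 = 0.64358
SE = √(p̂(1-p̂)/n) = √(0.64358 · 0.35642 / 491) = 0.02161

z* = 1.282
Margin = z* · SE = 1.282 · 0.02161 = 0.0277

CI: 0.64358 ± 0.0277 = (0.616, 0.671)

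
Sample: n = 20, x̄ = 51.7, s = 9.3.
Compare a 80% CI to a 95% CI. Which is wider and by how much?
95% CI is wider by 3.18

df = 19
80% CI: t* = 1.328, (48.94, 54.46), width = 2 · t* · s/√n = 5.52
95% CI: t* = 2.093, (47.35, 56.05), width = 2 · t* · s/√n = 8.70

The 95% CI is wider by 8.70 - 5.52 = 3.18.
Higher confidence requires a wider interval.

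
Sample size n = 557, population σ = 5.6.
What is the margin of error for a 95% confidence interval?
Margin of error = 0.47

Margin of error = z* · σ/√n
= 1.960 · 5.6/√557
= 1.960 · 5.6/23.6008
= 0.47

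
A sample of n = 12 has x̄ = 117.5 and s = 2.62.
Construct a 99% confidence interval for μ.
(115.15, 119.85)

t-interval (σ unknown):
df = n - 1 = 11
t* = 3.106 for 99% confidence

Margin of error = t* · s/√n = 3.106 · 2.62/√12 = 2.35

CI: (115.15, 119.85)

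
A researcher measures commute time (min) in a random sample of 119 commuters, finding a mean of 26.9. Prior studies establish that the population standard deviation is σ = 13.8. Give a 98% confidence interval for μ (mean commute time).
(23.96, 29.84)

z-interval (σ known):
z* = 2.326 for 98% confidence

Margin of error = z* · σ/√n = 2.326 · 13.8/√119 = 2.94

CI: (26.9 - 2.94, 26.9 + 2.94) = (23.96, 29.84)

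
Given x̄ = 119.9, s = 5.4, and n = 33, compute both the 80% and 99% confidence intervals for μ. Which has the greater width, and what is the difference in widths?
99% CI is wider by 2.69

df = 32
80% CI: t* = 1.309, (118.67, 121.13), width = 2 · t* · s/√n = 2.46
99% CI: t* = 2.738, (117.33, 122.47), width = 2 · t* · s/√n = 5.15

The 99% CI is wider by 5.15 - 2.46 = 2.69.
Higher confidence requires a wider interval.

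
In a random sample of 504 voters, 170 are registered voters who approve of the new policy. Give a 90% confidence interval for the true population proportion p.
(0.303, 0.372)

Proportion CI:
p̂ = 170/504 = 0.33730
SE = √(p̂(1-p̂)/n) = √(0.33730 · 0.66270 / 504) = 0.02106

z* = 1.645
Margin = z* · SE = 1.645 · 0.02106 = 0.0346

CI: 0.33730 ± 0.0346 = (0.303, 0.372)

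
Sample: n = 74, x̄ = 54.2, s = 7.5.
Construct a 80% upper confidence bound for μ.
μ ≤ 54.94

Upper bound (one-sided):
t* = 0.847 (one-sided for 80%)
Upper bound = x̄ + t* · s/√n = 54.2 + 0.847 · 7.5/√74 = 54.94

We are 80% confident that μ ≤ 54.94.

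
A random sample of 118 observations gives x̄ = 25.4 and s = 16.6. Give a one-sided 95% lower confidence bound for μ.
μ ≥ 22.87

Lower bound (one-sided):
t* = 1.658 (one-sided for 95%)
Lower bound = x̄ - t* · s/√n = 25.4 - 1.658 · 16.6/√118 = 22.87

We are 95% confident that μ ≥ 22.87.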